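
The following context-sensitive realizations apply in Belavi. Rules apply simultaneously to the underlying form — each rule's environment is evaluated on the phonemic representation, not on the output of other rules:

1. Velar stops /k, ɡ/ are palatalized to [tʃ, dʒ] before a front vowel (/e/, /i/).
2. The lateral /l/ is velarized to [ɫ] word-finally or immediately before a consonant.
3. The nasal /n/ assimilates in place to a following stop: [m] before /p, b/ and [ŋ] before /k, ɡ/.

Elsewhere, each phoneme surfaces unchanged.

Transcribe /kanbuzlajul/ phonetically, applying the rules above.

/k/ (word-initial): rule 1 targets it, but not before a front vowel → unchanged [k].
/n/ — between /a/ and /b/, before a labial or velar stop — surfaces as [m] (rule 3).
/l/ (between /z/ and /a/): rule 2 targets it, but not word-finally or immediately before a consonant → unchanged [l].
/l/ — word-final, word-finally or immediately before a consonant — surfaces as [ɫ] (rule 2).

[kambuzlajuɫ]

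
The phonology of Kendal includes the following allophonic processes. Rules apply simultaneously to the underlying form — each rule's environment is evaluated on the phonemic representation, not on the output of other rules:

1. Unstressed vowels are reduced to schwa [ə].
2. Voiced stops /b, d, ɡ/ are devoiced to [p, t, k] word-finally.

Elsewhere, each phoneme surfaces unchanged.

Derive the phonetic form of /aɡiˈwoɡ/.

[əɡəˈwok]

/a/ (word-initial): in an unstressed syllable, so rule 1 applies → [ə].
/ɡ/ (between /a/ and /i/) fails the environment for rule 2, so it stays [ɡ].
/i/ meets the environment for rule 1 (in an unstressed syllable) → [ə].
/o/ (between /w/ and /ɡ/) is in the target of rule 1 but the environment (in an unstressed syllable) is not met → [o].
/ɡ/ — word-final, word-finally — surfaces as [k] (rule 2).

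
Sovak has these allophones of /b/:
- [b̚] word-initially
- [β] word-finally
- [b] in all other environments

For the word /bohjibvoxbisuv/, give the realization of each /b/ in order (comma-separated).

Occurrence 1 (position 1): word-initially → [b̚].
Occurrence 2 (position 6): no conditioning environment matches → elsewhere allophone [b].
Occurrence 3 (position 10): no conditioning environment matches → elsewhere allophone [b].

[b̚], [b], [b]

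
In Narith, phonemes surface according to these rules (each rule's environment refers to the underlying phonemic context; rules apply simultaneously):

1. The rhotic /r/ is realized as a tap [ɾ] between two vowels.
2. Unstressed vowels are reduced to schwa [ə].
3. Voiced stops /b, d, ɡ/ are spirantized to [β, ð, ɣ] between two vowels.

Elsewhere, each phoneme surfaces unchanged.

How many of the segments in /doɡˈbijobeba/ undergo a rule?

Segments that undergo a rule: /o/ → [ə] (rule 2); /o/ → [ə] (rule 2); /b/ → [β] (rule 3); /e/ → [ə] (rule 2); /b/ → [β] (rule 3); /a/ → [ə] (rule 2).
All other segments surface unchanged.

6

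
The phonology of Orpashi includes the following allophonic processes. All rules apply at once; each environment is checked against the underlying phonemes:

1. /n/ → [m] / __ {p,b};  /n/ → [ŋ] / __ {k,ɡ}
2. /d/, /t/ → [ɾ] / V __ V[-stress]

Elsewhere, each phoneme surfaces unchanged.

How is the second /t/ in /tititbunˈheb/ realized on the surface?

[ɾ]

/t/ meets the environment for rule 2 (between a vowel and a following unstressed vowel) → [ɾ].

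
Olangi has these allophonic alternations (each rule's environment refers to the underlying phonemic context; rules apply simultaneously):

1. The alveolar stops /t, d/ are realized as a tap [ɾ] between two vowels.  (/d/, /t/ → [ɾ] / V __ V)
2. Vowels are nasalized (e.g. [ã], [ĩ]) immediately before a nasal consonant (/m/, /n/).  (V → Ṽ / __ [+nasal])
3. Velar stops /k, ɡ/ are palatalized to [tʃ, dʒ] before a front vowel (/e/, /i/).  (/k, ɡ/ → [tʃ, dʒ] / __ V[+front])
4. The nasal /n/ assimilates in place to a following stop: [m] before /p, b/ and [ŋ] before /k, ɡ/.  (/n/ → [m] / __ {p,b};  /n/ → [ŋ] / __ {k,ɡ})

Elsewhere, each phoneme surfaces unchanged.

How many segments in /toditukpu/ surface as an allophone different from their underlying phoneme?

Segments that undergo a rule: /d/ → [ɾ] (rule 1); /t/ → [ɾ] (rule 1).
All other segments surface unchanged.

2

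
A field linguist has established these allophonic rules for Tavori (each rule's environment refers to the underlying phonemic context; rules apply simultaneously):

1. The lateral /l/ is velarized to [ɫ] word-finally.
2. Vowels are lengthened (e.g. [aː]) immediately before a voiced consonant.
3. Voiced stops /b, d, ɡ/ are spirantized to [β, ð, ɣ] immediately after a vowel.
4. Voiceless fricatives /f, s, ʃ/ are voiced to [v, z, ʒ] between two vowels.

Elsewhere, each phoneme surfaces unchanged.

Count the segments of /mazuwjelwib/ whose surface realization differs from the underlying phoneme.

Segments that undergo a rule: /a/ → [aː] (rule 2); /u/ → [uː] (rule 2); /e/ → [eː] (rule 2); /i/ → [iː] (rule 2); /b/ → [β] (rule 3).
All other segments surface unchanged.

5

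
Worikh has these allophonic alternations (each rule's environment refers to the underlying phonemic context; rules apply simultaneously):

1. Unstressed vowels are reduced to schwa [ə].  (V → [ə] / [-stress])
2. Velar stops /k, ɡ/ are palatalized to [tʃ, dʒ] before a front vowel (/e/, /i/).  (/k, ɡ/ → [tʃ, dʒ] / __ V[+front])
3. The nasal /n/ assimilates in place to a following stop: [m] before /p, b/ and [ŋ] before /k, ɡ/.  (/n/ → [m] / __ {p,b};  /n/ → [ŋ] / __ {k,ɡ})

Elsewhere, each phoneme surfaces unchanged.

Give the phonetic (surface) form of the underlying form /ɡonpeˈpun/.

/ɡ/ (word-initial): rule 2 targets it, but not before a front vowel → unchanged [ɡ].
/o/ (between /ɡ/ and /n/): in an unstressed syllable, so rule 1 applies → [ə].
/n/ (between /o/ and /p/): before a labial or velar stop, so rule 3 applies → [m].
/e/ (between /p/ and /p/) occurs in an unstressed syllable → [ə] by rule 1.
/u/ (between /p/ and /n/): rule 1 targets it, but not in an unstressed syllable → unchanged [u].
/n/ (word-final) is in the target of rule 3 but the environment (before a labial or velar stop) is not met → [n].

[ɡəmpəˈpun]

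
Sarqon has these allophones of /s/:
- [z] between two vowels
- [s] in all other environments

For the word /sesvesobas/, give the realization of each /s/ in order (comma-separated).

[s], [s], [z], [s]

Occurrence 1 (position 1): no conditioning environment matches → elsewhere allophone [s].
Occurrence 2 (position 3): no conditioning environment matches → elsewhere allophone [s].
Occurrence 3 (position 6): between two vowels → [z].
Occurrence 4 (position 10): no conditioning environment matches → elsewhere allophone [s].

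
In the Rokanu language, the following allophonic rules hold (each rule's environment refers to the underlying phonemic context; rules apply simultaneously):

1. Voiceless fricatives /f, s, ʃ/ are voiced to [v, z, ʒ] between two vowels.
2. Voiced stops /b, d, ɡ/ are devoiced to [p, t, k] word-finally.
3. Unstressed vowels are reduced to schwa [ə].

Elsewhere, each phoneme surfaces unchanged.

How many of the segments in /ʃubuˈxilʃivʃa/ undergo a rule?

Segments that undergo a rule: /u/ → [ə] (rule 3); /u/ → [ə] (rule 3); /i/ → [ə] (rule 3); /a/ → [ə] (rule 3).
All other segments surface unchanged.

4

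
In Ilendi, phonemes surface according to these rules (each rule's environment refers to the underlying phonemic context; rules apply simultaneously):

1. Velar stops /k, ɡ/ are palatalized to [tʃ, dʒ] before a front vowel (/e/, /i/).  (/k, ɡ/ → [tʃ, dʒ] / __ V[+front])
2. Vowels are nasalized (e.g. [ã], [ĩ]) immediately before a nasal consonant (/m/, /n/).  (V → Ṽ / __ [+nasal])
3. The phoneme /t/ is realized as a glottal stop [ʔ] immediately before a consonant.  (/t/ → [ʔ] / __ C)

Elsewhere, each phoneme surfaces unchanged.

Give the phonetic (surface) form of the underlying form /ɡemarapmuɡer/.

[dʒẽmarapmudʒer]

/ɡ/ — word-initial, before a front vowel — surfaces as [dʒ] (rule 1).
/e/ meets the environment for rule 2 (before a nasal consonant) → [ẽ].
/m/ (between /e/ and /a/) is unaffected → [m].
/a/ (between /m/ and /r/) fails the environment for rule 2, so it stays [a].
/r/ (between /a/ and /a/) is unaffected → [r].
/a/ (between /r/ and /p/) fails the environment for rule 2, so it stays [a].
/p/ (between /a/ and /m/) is unaffected → [p].
/m/ (between /p/ and /u/): no rule targets it → [m].
/u/ (between /m/ and /ɡ/): rule 2 targets it, but not before a nasal consonant → unchanged [u].
Rule 1 applies to /ɡ/ (between /u/ and /e/: before a front vowel) → [dʒ].
/e/ — between /ɡ/ and /r/; rule 2 does not apply here → [e].
/r/ — not in any rule's target class → [r].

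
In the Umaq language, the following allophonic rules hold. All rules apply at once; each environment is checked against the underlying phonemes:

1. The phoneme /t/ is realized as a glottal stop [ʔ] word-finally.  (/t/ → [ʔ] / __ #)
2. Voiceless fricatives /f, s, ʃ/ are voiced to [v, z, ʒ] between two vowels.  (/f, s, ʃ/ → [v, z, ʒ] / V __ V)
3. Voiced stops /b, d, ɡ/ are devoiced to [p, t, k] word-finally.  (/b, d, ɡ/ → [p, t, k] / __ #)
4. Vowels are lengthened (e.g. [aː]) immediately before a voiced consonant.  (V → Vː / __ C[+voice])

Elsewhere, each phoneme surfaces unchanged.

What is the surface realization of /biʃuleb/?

/b/ (word-initial) is in the target of rule 3 but the environment (word-finally) is not met → [b].
/i/ (between /b/ and /ʃ/): rule 4 targets it, but not before a voiced consonant → unchanged [i].
/ʃ/ (between /i/ and /u/): between two vowels, so rule 2 applies → [ʒ].
/u/ (between /ʃ/ and /l/) occurs before a voiced consonant → [uː] by rule 4.
/l/ — not in any rule's target class → [l].
Rule 4 applies to /e/ (between /l/ and /b/: before a voiced consonant) → [eː].
Rule 3 applies to /b/ (word-final: word-finally) → [p].

[biʒuːleːp]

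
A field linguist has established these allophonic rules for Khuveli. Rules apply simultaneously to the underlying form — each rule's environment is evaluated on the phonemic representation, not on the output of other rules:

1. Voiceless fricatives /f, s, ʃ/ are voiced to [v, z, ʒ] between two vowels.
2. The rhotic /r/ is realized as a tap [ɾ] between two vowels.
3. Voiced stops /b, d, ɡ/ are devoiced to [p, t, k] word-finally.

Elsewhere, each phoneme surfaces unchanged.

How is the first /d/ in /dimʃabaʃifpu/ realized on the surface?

[d]

/d/ — word-initial; rule 3 does not apply here → [d].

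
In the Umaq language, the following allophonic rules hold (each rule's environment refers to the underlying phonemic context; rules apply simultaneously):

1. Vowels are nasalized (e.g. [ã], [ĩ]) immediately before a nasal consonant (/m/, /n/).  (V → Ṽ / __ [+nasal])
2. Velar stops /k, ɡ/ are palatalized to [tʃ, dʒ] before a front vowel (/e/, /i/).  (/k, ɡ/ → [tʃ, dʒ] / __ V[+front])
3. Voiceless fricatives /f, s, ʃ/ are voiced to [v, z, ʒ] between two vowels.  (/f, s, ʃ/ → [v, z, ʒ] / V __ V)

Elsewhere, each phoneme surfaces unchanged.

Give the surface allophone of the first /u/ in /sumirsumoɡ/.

[ũ]

/u/ — between /s/ and /m/, before a nasal consonant — surfaces as [ũ] (rule 1).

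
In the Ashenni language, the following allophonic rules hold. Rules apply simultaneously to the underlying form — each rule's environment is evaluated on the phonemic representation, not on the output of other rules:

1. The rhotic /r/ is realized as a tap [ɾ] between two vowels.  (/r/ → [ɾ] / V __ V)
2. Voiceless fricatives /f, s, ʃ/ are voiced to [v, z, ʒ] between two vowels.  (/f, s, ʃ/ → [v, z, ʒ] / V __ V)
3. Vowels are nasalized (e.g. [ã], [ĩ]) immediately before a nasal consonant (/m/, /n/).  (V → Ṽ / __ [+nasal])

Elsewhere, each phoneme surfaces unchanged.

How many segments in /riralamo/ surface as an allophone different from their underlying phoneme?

2

Segments that undergo a rule: /r/ → [ɾ] (rule 1); /a/ → [ã] (rule 3).
All other segments surface unchanged.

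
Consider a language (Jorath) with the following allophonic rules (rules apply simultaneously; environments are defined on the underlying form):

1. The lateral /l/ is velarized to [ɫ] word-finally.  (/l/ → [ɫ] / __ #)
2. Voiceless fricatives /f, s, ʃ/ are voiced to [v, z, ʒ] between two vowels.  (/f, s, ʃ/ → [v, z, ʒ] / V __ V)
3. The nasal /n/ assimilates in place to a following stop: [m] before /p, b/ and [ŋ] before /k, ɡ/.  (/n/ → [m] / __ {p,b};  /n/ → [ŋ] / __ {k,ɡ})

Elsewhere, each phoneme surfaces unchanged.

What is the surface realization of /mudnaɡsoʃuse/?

[mudnaɡsoʒuze]

/m/ (word-initial): no rule targets it → [m].
/u/ (between /m/ and /d/): no rule targets it → [u].
/d/ (between /u/ and /n/) is unaffected → [d].
/n/ (between /d/ and /a/) is in the target of rule 3 but the environment (before a labial or velar stop) is not met → [n].
/a/ (between /n/ and /ɡ/): no rule targets it → [a].
/ɡ/ (between /a/ and /s/): no rule targets it → [ɡ].
/s/ (between /ɡ/ and /o/): rule 2 targets it, but not between two vowels → unchanged [s].
/o/ (between /s/ and /ʃ/): no rule targets it → [o].
Rule 2 applies to /ʃ/ (between /o/ and /u/: between two vowels) → [ʒ].
/u/ — not in any rule's target class → [u].
Rule 2 applies to /s/ (between /u/ and /e/: between two vowels) → [z].
/e/ (word-final) is unaffected → [e].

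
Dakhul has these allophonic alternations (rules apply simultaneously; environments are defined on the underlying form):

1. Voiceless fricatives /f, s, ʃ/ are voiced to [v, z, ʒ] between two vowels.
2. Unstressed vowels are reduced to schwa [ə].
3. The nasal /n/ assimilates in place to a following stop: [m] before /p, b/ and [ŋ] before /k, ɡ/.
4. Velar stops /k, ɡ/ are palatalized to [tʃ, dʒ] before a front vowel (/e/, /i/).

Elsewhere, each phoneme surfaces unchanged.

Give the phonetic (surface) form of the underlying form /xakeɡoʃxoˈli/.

[xətʃəɡəʃxəˈli]

/a/ (between /x/ and /k/): in an unstressed syllable, so rule 2 applies → [ə].
/k/ (between /a/ and /e/) occurs before a front vowel → [tʃ] by rule 4.
/e/ — between /k/ and /ɡ/, in an unstressed syllable — surfaces as [ə] (rule 2).
/ɡ/ (between /e/ and /o/) is in the target of rule 4 but the environment (before a front vowel) is not met → [ɡ].
/o/ meets the environment for rule 2 (in an unstressed syllable) → [ə].
/ʃ/ — between /o/ and /x/; rule 1 does not apply here → [ʃ].
/o/ meets the environment for rule 2 (in an unstressed syllable) → [ə].
/i/ (word-final) fails the environment for rule 2, so it stays [i].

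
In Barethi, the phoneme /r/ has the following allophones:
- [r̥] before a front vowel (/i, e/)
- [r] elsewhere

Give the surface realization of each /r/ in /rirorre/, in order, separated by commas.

Occurrence 1 (position 1): before a front vowel (/i, e/) → [r̥].
Occurrence 2 (position 3): no conditioning environment matches → elsewhere allophone [r].
Occurrence 3 (position 5): no conditioning environment matches → elsewhere allophone [r].
Occurrence 4 (position 6): before a front vowel (/i, e/) → [r̥].

[r̥], [r], [r], [r̥]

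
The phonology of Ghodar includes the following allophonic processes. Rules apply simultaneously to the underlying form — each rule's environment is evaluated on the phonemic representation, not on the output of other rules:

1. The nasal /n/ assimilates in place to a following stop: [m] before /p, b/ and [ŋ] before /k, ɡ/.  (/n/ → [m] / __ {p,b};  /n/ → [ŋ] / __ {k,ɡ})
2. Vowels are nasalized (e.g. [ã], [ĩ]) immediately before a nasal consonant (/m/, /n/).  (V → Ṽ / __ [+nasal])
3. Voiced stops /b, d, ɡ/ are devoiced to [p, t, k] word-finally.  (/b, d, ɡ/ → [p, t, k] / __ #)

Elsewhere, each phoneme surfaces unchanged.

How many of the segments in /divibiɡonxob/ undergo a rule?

2

Segments that undergo a rule: /o/ → [õ] (rule 2); /b/ → [p] (rule 3).
All other segments surface unchanged.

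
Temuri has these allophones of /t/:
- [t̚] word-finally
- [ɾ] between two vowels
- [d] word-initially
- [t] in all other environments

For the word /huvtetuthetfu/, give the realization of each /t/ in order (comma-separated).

[t], [ɾ], [t], [t]

Occurrence 1 (position 4): no conditioning environment matches → elsewhere allophone [t].
Occurrence 2 (position 6): between two vowels → [ɾ].
Occurrence 3 (position 8): no conditioning environment matches → elsewhere allophone [t].
Occurrence 4 (position 11): no conditioning environment matches → elsewhere allophone [t].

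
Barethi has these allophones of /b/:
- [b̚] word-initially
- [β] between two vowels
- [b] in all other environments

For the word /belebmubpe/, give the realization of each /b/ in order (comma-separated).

Occurrence 1 (position 1): word-initially → [b̚].
Occurrence 2 (position 5): no conditioning environment matches → elsewhere allophone [b].
Occurrence 3 (position 8): no conditioning environment matches → elsewhere allophone [b].

[b̚], [b], [b]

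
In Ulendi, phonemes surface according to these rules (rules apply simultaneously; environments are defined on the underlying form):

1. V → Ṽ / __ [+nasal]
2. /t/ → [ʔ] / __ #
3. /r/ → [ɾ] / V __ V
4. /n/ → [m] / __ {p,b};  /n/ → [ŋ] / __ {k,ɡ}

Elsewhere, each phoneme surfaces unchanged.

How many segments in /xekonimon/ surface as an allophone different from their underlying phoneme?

Segments that undergo a rule: /o/ → [õ] (rule 1); /i/ → [ĩ] (rule 1); /o/ → [õ] (rule 1).
All other segments surface unchanged.

3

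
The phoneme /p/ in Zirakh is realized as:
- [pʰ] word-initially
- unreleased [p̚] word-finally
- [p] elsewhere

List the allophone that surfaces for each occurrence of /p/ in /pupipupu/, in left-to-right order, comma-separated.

[pʰ], [p], [p], [p]

Occurrence 1 (position 1): word-initially → [pʰ].
Occurrence 2 (position 3): no conditioning environment matches → elsewhere allophone [p].
Occurrence 3 (position 5): no conditioning environment matches → elsewhere allophone [p].
Occurrence 4 (position 7): no conditioning environment matches → elsewhere allophone [p].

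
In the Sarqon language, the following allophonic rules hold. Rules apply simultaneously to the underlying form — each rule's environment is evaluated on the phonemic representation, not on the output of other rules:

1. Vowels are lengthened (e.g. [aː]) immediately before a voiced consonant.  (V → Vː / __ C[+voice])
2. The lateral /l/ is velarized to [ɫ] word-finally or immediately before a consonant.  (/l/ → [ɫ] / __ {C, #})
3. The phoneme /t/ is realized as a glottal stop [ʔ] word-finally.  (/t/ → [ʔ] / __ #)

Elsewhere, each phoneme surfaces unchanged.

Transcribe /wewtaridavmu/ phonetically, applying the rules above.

/e/ meets the environment for rule 1 (before a voiced consonant) → [eː].
/t/ — between /w/ and /a/; rule 3 does not apply here → [t].
/a/ — between /t/ and /r/, before a voiced consonant — surfaces as [aː] (rule 1).
/i/ meets the environment for rule 1 (before a voiced consonant) → [iː].
/a/ meets the environment for rule 1 (before a voiced consonant) → [aː].
/u/ (word-final): rule 1 targets it, but not before a voiced consonant → unchanged [u].

[weːwtaːriːdaːvmu]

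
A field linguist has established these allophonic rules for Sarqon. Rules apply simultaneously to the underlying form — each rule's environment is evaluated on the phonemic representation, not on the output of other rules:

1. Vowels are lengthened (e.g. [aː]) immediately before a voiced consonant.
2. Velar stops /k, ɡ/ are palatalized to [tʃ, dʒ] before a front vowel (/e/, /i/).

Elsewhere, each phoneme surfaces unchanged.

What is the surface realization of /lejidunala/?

[leːjiːduːnaːla]

/l/ (word-initial): no rule targets it → [l].
/e/ meets the environment for rule 1 (before a voiced consonant) → [eː].
/j/ — not in any rule's target class → [j].
/i/ meets the environment for rule 1 (before a voiced consonant) → [iː].
/d/ (between /i/ and /u/) is unaffected → [d].
/u/ meets the environment for rule 1 (before a voiced consonant) → [uː].
/n/ stays [n].
/a/ — between /n/ and /l/, before a voiced consonant — surfaces as [aː] (rule 1).
/l/ stays [l].
/a/ (word-final): rule 1 targets it, but not before a voiced consonant → unchanged [a].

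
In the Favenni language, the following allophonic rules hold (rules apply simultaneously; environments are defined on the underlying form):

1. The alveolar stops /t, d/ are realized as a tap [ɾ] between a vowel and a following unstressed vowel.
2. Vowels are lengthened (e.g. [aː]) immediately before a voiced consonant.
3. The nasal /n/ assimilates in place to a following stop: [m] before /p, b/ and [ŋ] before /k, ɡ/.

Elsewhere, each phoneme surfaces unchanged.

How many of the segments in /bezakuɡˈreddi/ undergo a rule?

Segments that undergo a rule: /e/ → [eː] (rule 2); /u/ → [uː] (rule 2); /e/ → [eː] (rule 2).
All other segments surface unchanged.

3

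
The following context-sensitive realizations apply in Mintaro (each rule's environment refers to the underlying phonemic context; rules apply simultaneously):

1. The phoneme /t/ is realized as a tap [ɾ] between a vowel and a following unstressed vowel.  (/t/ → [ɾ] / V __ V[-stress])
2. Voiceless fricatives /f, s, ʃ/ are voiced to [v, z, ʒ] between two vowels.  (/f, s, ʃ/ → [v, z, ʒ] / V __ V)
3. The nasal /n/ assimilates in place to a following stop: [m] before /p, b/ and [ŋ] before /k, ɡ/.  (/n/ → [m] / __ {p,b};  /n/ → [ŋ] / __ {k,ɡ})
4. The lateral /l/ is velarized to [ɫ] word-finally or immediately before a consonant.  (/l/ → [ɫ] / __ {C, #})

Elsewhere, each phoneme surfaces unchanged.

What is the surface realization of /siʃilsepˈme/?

[siʒiɫsepˈme]

/s/ (word-initial) fails the environment for rule 2, so it stays [s].
/i/ (between /s/ and /ʃ/) is unaffected → [i].
Rule 2 applies to /ʃ/ (between /i/ and /i/: between two vowels) → [ʒ].
/i/ (between /ʃ/ and /l/): no rule targets it → [i].
/l/ meets the environment for rule 4 (word-finally or immediately before a consonant) → [ɫ].
/s/ — between /l/ and /e/; rule 2 does not apply here → [s].
/e/ — not in any rule's target class → [e].
/p/ stays [p].
/m/ (between /p/ and /e/) is unaffected → [m].
/e/ (word-final): no rule targets it → [e].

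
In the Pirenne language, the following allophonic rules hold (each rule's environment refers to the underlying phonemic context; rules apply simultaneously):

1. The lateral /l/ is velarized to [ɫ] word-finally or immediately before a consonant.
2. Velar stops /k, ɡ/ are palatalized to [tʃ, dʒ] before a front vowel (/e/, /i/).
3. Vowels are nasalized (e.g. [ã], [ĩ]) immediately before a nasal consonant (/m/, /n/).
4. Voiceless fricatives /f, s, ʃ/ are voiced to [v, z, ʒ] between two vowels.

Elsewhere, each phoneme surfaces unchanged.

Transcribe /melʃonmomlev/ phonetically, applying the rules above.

[meɫʃõnmõmlev]

/m/ (word-initial): no rule targets it → [m].
/e/ (between /m/ and /l/) fails the environment for rule 3, so it stays [e].
/l/ meets the environment for rule 1 (word-finally or immediately before a consonant) → [ɫ].
/ʃ/ — between /l/ and /o/; rule 4 does not apply here → [ʃ].
/o/ (between /ʃ/ and /n/) occurs before a nasal consonant → [õ] by rule 3.
/n/ (between /o/ and /m/) is unaffected → [n].
/m/ (between /n/ and /o/): no rule targets it → [m].
/o/ (between /m/ and /m/) occurs before a nasal consonant → [õ] by rule 3.
/m/ (between /o/ and /l/): no rule targets it → [m].
/l/ (between /m/ and /e/) is in the target of rule 1 but the environment (word-finally or immediately before a consonant) is not met → [l].
/e/ (between /l/ and /v/) fails the environment for rule 3, so it stays [e].
/v/ (word-final): no rule targets it → [v].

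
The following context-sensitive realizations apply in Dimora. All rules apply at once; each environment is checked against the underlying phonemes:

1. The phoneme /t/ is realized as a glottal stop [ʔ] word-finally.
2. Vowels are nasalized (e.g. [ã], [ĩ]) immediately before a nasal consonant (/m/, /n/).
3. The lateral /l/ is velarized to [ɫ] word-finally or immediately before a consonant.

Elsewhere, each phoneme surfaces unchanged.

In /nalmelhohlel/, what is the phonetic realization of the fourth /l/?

Rule 3 applies to /l/ (word-final: word-finally or immediately before a consonant) → [ɫ].

[ɫ]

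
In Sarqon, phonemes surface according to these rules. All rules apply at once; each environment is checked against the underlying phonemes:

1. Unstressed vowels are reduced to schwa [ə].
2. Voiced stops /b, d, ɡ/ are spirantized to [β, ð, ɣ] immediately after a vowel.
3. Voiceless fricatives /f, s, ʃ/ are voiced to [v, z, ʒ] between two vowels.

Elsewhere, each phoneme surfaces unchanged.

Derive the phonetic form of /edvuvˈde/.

/e/ (word-initial) occurs in an unstressed syllable → [ə] by rule 1.
Rule 2 applies to /d/ (between /e/ and /v/: immediately after a vowel) → [ð].
/v/ — not in any rule's target class → [v].
/u/ — between /v/ and /v/, in an unstressed syllable — surfaces as [ə] (rule 1).
/v/ (between /u/ and /d/): no rule targets it → [v].
/d/ (between /v/ and /e/) fails the environment for rule 2, so it stays [d].
/e/ (word-final) fails the environment for rule 1, so it stays [e].

[əðvəvˈde]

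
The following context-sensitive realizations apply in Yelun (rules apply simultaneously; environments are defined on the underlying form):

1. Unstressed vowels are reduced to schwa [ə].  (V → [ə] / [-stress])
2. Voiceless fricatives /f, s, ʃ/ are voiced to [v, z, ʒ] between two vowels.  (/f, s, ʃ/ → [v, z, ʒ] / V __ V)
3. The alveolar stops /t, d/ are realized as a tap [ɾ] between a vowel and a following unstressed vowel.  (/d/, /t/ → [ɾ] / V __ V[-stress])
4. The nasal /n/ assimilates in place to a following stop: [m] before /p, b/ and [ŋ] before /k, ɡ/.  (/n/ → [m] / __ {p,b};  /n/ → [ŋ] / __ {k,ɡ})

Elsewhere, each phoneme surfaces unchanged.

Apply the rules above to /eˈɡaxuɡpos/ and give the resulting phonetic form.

/e/ (word-initial) occurs in an unstressed syllable → [ə] by rule 1.
/a/ (between /ɡ/ and /x/): rule 1 targets it, but not in an unstressed syllable → unchanged [a].
/u/ (between /x/ and /ɡ/) occurs in an unstressed syllable → [ə] by rule 1.
/o/ (between /p/ and /s/): in an unstressed syllable, so rule 1 applies → [ə].
/s/ (word-final) fails the environment for rule 2, so it stays [s].

[əˈɡaxəɡpəs]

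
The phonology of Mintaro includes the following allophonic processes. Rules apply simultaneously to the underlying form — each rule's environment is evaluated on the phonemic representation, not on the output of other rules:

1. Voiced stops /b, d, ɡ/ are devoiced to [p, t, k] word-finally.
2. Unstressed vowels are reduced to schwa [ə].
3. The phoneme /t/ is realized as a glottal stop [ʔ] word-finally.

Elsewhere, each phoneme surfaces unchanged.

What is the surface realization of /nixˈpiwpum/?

[nəxˈpiwpəm]

/n/ stays [n].
/i/ (between /n/ and /x/) occurs in an unstressed syllable → [ə] by rule 2.
/x/ — not in any rule's target class → [x].
/p/ stays [p].
/i/ (between /p/ and /w/) fails the environment for rule 2, so it stays [i].
/w/ (between /i/ and /p/) is unaffected → [w].
/p/ (between /w/ and /u/): no rule targets it → [p].
Rule 2 applies to /u/ (between /p/ and /m/: in an unstressed syllable) → [ə].
/m/ stays [m].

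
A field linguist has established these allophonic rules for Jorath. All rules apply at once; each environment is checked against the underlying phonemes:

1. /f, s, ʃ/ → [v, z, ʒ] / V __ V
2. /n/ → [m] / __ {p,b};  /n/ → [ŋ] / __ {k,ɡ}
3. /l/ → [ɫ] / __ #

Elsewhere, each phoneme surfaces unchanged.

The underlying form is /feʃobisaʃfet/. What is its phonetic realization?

/f/ (word-initial) is in the target of rule 1 but the environment (between two vowels) is not met → [f].
/e/ (between /f/ and /ʃ/) is unaffected → [e].
/ʃ/ (between /e/ and /o/) occurs between two vowels → [ʒ] by rule 1.
/o/ (between /ʃ/ and /b/): no rule targets it → [o].
/b/ — not in any rule's target class → [b].
/i/ (between /b/ and /s/): no rule targets it → [i].
/s/ meets the environment for rule 1 (between two vowels) → [z].
/a/ (between /s/ and /ʃ/) is unaffected → [a].
/ʃ/ — between /a/ and /f/; rule 1 does not apply here → [ʃ].
/f/ — between /ʃ/ and /e/; rule 1 does not apply here → [f].
/e/ stays [e].
/t/ stays [t].

[feʒobizaʃfet]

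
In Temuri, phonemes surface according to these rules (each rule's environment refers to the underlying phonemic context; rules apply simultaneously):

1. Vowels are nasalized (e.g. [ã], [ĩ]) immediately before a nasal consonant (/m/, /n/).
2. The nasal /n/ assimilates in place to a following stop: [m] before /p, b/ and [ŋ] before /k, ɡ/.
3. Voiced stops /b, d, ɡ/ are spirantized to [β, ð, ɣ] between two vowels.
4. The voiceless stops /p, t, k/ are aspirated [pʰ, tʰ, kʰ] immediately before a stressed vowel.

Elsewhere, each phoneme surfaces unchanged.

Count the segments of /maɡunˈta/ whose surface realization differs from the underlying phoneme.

3

Segments that undergo a rule: /ɡ/ → [ɣ] (rule 3); /u/ → [ũ] (rule 1); /t/ → [tʰ] (rule 4).
All other segments surface unchanged.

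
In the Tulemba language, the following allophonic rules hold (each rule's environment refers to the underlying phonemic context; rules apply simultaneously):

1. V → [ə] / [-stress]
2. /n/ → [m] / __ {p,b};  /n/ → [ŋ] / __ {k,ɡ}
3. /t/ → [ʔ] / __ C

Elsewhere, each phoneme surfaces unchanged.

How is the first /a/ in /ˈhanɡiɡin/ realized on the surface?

/a/ (between /h/ and /n/) is in the target of rule 1 but the environment (in an unstressed syllable) is not met → [a].

[a]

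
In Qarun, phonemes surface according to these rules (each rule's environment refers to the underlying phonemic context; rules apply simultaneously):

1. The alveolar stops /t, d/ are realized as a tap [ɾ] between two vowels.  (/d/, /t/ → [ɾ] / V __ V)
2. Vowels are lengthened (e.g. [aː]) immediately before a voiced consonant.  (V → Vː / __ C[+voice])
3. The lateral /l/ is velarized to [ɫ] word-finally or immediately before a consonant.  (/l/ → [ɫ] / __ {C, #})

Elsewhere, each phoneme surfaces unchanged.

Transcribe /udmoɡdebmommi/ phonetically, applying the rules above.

[uːdmoːɡdeːbmoːmmi]

/u/ meets the environment for rule 2 (before a voiced consonant) → [uː].
/d/ (between /u/ and /m/): rule 1 targets it, but not between two vowels → unchanged [d].
/m/ stays [m].
/o/ — between /m/ and /ɡ/, before a voiced consonant — surfaces as [oː] (rule 2).
/ɡ/ (between /o/ and /d/): no rule targets it → [ɡ].
/d/ — between /ɡ/ and /e/; rule 1 does not apply here → [d].
/e/ — between /d/ and /b/, before a voiced consonant — surfaces as [eː] (rule 2).
/b/ stays [b].
/m/ (between /b/ and /o/) is unaffected → [m].
Rule 2 applies to /o/ (between /m/ and /m/: before a voiced consonant) → [oː].
/m/ — not in any rule's target class → [m].
/m/ (between /m/ and /i/): no rule targets it → [m].
/i/ (word-final) is in the target of rule 2 but the environment (before a voiced consonant) is not met → [i].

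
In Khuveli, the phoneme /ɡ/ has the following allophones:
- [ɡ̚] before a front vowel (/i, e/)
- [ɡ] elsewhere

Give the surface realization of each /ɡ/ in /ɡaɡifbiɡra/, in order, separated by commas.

[ɡ], [ɡ̚], [ɡ]

Occurrence 1 (position 1): no conditioning environment matches → elsewhere allophone [ɡ].
Occurrence 2 (position 3): before a front vowel (/i, e/) → [ɡ̚].
Occurrence 3 (position 8): no conditioning environment matches → elsewhere allophone [ɡ].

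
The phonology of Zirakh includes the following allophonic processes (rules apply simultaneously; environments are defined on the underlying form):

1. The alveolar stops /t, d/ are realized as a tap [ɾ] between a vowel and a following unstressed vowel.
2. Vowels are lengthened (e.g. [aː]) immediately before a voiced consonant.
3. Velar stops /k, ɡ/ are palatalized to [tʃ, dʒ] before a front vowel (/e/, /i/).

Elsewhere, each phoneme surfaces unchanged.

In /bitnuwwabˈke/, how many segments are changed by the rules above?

3

Segments that undergo a rule: /u/ → [uː] (rule 2); /a/ → [aː] (rule 2); /k/ → [tʃ] (rule 3).
All other segments surface unchanged.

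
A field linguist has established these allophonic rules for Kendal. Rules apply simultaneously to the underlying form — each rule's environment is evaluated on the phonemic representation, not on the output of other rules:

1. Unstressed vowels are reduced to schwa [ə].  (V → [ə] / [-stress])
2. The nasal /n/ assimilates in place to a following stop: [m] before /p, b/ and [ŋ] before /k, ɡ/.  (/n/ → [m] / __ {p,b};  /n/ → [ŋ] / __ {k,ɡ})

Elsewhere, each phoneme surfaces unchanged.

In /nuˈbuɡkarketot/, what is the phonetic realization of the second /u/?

/u/ (between /b/ and /ɡ/) fails the environment for rule 1, so it stays [u].

[u]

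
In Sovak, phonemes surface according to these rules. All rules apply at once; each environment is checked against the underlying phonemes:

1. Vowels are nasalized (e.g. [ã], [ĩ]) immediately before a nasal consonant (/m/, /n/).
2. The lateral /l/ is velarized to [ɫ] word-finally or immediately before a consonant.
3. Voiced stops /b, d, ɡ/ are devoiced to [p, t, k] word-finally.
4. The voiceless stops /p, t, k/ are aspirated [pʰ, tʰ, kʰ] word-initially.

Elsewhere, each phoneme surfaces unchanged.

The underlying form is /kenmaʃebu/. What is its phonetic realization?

Rule 4 applies to /k/ (word-initial: word-initially) → [kʰ].
/e/ (between /k/ and /n/) occurs before a nasal consonant → [ẽ] by rule 1.
/n/ stays [n].
/m/ (between /n/ and /a/): no rule targets it → [m].
/a/ (between /m/ and /ʃ/) is in the target of rule 1 but the environment (before a nasal consonant) is not met → [a].
/ʃ/ — not in any rule's target class → [ʃ].
/e/ — between /ʃ/ and /b/; rule 1 does not apply here → [e].
/b/ — between /e/ and /u/; rule 3 does not apply here → [b].
/u/ (word-final) fails the environment for rule 1, so it stays [u].

[kʰẽnmaʃebu]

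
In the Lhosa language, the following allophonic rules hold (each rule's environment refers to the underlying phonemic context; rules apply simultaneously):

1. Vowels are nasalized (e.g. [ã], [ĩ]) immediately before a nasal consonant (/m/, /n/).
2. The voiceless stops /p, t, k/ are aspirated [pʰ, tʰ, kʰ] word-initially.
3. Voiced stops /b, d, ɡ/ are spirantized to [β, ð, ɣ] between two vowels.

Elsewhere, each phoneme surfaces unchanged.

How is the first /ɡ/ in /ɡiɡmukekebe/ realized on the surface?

[ɡ]

/ɡ/ (word-initial) fails the environment for rule 3, so it stays [ɡ].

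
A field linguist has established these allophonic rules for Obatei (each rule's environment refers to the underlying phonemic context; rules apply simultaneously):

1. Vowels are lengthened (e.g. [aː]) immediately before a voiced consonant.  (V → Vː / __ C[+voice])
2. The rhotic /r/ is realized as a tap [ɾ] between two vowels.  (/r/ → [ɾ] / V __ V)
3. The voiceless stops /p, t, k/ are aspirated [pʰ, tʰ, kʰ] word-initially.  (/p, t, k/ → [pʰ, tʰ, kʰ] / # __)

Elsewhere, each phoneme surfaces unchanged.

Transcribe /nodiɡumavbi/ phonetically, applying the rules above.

/n/ — not in any rule's target class → [n].
/o/ (between /n/ and /d/) occurs before a voiced consonant → [oː] by rule 1.
/d/ — not in any rule's target class → [d].
Rule 1 applies to /i/ (between /d/ and /ɡ/: before a voiced consonant) → [iː].
/ɡ/ — not in any rule's target class → [ɡ].
Rule 1 applies to /u/ (between /ɡ/ and /m/: before a voiced consonant) → [uː].
/m/ stays [m].
/a/ — between /m/ and /v/, before a voiced consonant — surfaces as [aː] (rule 1).
/v/ — not in any rule's target class → [v].
/b/ (between /v/ and /i/) is unaffected → [b].
/i/ (word-final): rule 1 targets it, but not before a voiced consonant → unchanged [i].

[noːdiːɡuːmaːvbi]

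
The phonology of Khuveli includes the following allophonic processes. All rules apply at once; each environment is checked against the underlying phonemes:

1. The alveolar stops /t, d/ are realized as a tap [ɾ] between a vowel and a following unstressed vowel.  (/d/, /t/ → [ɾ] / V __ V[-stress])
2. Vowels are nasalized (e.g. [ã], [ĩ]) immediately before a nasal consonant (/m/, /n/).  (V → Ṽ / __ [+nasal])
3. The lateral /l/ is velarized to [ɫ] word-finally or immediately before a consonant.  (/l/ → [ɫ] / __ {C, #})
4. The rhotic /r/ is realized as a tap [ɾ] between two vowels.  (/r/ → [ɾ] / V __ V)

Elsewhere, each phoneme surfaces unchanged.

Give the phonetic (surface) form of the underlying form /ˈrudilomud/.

[ˈruɾilõmud]

/r/ (word-initial) fails the environment for rule 4, so it stays [r].
/u/ (between /r/ and /d/) fails the environment for rule 2, so it stays [u].
/d/ — between /u/ and /i/, between a vowel and a following unstressed vowel — surfaces as [ɾ] (rule 1).
/i/ — between /d/ and /l/; rule 2 does not apply here → [i].
/l/ (between /i/ and /o/) is in the target of rule 3 but the environment (word-finally or immediately before a consonant) is not met → [l].
/o/ (between /l/ and /m/): before a nasal consonant, so rule 2 applies → [õ].
/m/ (between /o/ and /u/): no rule targets it → [m].
/u/ (between /m/ and /d/) fails the environment for rule 2, so it stays [u].
/d/ (word-final) fails the environment for rule 1, so it stays [d].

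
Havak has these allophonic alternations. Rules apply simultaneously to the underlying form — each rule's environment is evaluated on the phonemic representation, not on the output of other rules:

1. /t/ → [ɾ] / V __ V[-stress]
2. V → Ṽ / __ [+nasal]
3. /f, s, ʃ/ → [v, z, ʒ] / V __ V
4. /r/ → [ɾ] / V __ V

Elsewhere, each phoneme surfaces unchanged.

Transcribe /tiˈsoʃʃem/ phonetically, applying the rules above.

/t/ — word-initial; rule 1 does not apply here → [t].
/i/ (between /t/ and /s/) is in the target of rule 2 but the environment (before a nasal consonant) is not met → [i].
/s/ (between /i/ and /o/): between two vowels, so rule 3 applies → [z].
/o/ (between /s/ and /ʃ/): rule 2 targets it, but not before a nasal consonant → unchanged [o].
/ʃ/ (between /o/ and /ʃ/): rule 3 targets it, but not between two vowels → unchanged [ʃ].
/ʃ/ (between /ʃ/ and /e/): rule 3 targets it, but not between two vowels → unchanged [ʃ].
Rule 2 applies to /e/ (between /ʃ/ and /m/: before a nasal consonant) → [ẽ].

[tiˈzoʃʃẽm]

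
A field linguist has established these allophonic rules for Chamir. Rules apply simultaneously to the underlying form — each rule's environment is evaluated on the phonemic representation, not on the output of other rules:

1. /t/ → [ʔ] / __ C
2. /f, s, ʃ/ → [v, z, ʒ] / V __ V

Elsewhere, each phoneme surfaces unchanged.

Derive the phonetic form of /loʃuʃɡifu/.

/l/ (word-initial): no rule targets it → [l].
/o/ (between /l/ and /ʃ/): no rule targets it → [o].
Rule 2 applies to /ʃ/ (between /o/ and /u/: between two vowels) → [ʒ].
/u/ stays [u].
/ʃ/ (between /u/ and /ɡ/): rule 2 targets it, but not between two vowels → unchanged [ʃ].
/ɡ/ (between /ʃ/ and /i/) is unaffected → [ɡ].
/i/ (between /ɡ/ and /f/): no rule targets it → [i].
/f/ (between /i/ and /u/): between two vowels, so rule 2 applies → [v].
/u/ stays [u].

[loʒuʃɡivu]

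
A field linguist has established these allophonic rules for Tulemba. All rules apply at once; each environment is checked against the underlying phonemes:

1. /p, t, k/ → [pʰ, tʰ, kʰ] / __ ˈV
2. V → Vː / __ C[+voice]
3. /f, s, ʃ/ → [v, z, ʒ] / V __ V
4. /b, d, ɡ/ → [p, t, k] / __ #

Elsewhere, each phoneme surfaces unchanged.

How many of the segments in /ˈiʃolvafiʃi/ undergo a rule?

4

Segments that undergo a rule: /ʃ/ → [ʒ] (rule 3); /o/ → [oː] (rule 2); /f/ → [v] (rule 3); /ʃ/ → [ʒ] (rule 3).
All other segments surface unchanged.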